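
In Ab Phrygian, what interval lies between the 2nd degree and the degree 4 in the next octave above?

M10

Spelling Ab Phrygian: Ab Bbb Cb Db Eb Fb Gb.
So we need the interval from Bbb up to Db.
From Bbb to Db is 16 semitones, exactly the major tenth.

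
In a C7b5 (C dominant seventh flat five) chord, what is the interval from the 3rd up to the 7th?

diminished fifth

Spelling the chord: C E G♭ B♭.
The 3rd is E and the 7th is B♭.
E up to B♭ is 6 semitones, a half step narrower than a perfect fifth, so the interval is diminished.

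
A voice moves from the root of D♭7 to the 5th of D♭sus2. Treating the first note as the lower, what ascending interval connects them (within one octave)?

P5

D♭7 has D♭ as its root, and D♭sus2 has A♭ as its 5th.
D♭ up to A♭ spans 5 letter names and 7 semitones — a perfect fifth.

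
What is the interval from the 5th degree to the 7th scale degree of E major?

Spelling E major: E F# G# A B C# D#.
5th degree = B; degree 7 = D#.
From B to D# is 4 semitones, exactly the major third.

major third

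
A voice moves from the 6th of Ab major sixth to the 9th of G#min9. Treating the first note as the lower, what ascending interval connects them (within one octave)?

augmented 3rd

The 6th of Ab major sixth is F; the 9th of G#min9 is A#.
F up to A# is 5 semitones, a half step wider than a major third, so the interval is augmented.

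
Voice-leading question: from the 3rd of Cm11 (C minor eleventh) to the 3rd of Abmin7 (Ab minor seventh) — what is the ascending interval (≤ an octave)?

The 3rd of Cm11 (C minor eleventh) is Eb; the 3rd of Abmin7 (Ab minor seventh) is Cb.
6 letter names make it a sixth; at 8 semitones (a half step narrower than major) the quality is minor.

minor sixth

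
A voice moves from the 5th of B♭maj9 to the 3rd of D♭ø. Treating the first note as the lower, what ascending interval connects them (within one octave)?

diminished octave

The 5th of B♭maj9 is F; the 3rd of D♭ø is F♭.
F up to F♭ is 11 semitones, a half step narrower than a perfect octave, so the interval is diminished.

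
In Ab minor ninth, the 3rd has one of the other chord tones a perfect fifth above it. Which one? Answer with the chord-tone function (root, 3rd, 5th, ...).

7th

Abmin9 (Ab minor ninth) is spelled Ab-Cb-Eb-Gb-Bb.
The 3rd is Cb. A perfect fifth above Cb is Gb.
Gb is the chord's 7th.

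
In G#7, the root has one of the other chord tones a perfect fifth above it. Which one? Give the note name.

D#

Spelling the chord: G#–B#–D#–F#.
The root is G#. A perfect fifth above G# is D#.
D# is the chord's 5th.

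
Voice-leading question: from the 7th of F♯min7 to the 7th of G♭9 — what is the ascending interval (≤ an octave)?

diminished 2nd

F♯min7 has E as its 7th, and G♭9 has F♭ as its 7th.
From E to F♭: 0 semitones over a second = diminished.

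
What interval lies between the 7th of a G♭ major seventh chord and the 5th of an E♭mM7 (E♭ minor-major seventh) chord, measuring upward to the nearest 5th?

P4

The 7th of G♭ major seventh is F; the 5th of E♭mM7 (E♭ minor-major seventh) is B♭.
F up to B♭ spans 4 letter names and 5 semitones — a perfect fourth.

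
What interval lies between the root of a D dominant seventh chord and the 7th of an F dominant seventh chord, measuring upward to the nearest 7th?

The root of D dominant seventh is D; the 7th of F dominant seventh is E♭.
D up to E♭ is 1 semitone, a half step narrower than a major second, so the interval is minor.

minor 2nd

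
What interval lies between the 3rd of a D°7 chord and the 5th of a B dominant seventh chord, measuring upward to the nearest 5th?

augmented 1st

The 3rd of D°7 is F; the 5th of B dominant seventh is F♯.
From F to F♯: 1 semitone over a unison = augmented.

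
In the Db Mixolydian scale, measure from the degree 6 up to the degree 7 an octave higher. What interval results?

Db mixolydian: Db Eb F Gb Ab Bb Cb.
The degree 6 is Bb and the degree 7 (up an octave) is Cb.
From Bb to Cb: 13 semitones over a ninth = minor.

minor ninth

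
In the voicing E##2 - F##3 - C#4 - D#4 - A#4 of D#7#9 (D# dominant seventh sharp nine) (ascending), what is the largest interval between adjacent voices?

Adjacent intervals: E##2→F##3 = minor ninth; F##3→C#4 = diminished fifth; C#4→D#4 = major second; D#4→A#4 = perfect fifth.
The largest is E##2 to F##3, a minor ninth (13 semitones).

minor ninth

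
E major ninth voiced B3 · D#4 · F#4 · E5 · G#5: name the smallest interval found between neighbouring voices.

minor 3rd

Adjacent intervals: B3→D#4 = major third; D#4→F#4 = minor third; F#4→E5 = minor seventh; E5→G#5 = major third.
The smallest is D#4 to F#4, a minor third (3 semitones).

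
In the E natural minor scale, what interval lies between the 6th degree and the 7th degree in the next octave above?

E natural minor: E F♯ G A B C D.
That puts C below D.
Counting 9 letters and 14 half steps from C gives a major ninth.

major ninth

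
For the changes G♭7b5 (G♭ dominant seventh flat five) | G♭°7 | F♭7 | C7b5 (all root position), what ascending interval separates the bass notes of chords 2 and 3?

m7

The roots are G♭ and F♭.
7 letter names make it a seventh; at 10 semitones (a half step narrower than major) the quality is minor.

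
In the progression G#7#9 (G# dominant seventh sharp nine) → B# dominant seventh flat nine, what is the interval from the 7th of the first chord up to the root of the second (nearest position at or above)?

The 7th of G#7#9 (G# dominant seventh sharp nine) is F#; the root of B# dominant seventh flat nine is B#.
From F# to B#: 6 semitones over a fourth = augmented.

augmented fourth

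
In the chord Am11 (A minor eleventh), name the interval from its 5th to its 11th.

Am11 (A minor eleventh): A–C–E–G–B–D.
So we need the interval from E up to D.
7 letter names make it a seventh; at 10 semitones (a half step narrower than major) the quality is minor.

minor seventh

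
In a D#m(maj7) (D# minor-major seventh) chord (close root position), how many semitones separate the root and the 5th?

7

D#m(maj7) (D# minor-major seventh): D# F# A# C##.
D# to A# is a perfect fifth: 7 semitones.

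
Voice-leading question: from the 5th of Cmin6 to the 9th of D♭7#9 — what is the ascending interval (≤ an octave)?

Cmin6 has G as its 5th, and D♭7#9 has E as its 9th.
Counting 6 letters and 9 half steps from G gives a major sixth.

M6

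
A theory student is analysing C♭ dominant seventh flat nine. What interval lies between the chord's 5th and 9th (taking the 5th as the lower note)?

Spelling the chord: C♭-E♭-G♭-B𝄫-D𝄫.
So we need the interval from G♭ up to D𝄫.
G♭ up to D𝄫 is 6 semitones, a half step narrower than a perfect fifth, so the interval is diminished.

diminished 5th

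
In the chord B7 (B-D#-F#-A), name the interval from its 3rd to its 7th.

diminished 5th

3rd = D#; 7th = A.
5 letter names make it a fifth; at 6 semitones (a half step narrower than perfect) the quality is diminished.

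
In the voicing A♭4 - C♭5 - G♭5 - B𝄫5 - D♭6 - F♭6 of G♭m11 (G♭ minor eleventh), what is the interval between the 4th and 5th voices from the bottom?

major 3rd

Those voices are B𝄫5 and D♭6.
From B𝄫 to D♭ is 4 semitones, exactly the major third.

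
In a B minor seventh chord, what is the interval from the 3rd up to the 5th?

major third

B-7 (B minor seventh): B D F# A.
So we need the interval from D up to F#.
D up to F# spans 3 letter names and 4 semitones — a major third.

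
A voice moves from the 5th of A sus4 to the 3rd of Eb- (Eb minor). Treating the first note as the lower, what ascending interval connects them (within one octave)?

diminished 3rd

A sus4 has E as its 5th, and Eb- (Eb minor) has Gb as its 3rd.
E up to Gb is 2 semitones, a whole step narrower than a major third, so the interval is diminished.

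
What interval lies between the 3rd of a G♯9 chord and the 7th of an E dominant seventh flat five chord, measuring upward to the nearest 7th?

The 3rd of G♯9 is B♯; the 7th of E dominant seventh flat five is D.
3 letter names make it a third; at 2 semitones (a whole step narrower than major) the quality is diminished.

diminished third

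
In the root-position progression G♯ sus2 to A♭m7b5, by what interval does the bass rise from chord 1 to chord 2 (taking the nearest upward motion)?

The roots are G♯ and A♭.
G♯ up to A♭ is 0 semitones, a whole step narrower than a major second, so the interval is diminished.

diminished second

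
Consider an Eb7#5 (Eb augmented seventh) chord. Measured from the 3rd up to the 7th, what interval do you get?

d5

Eb7#5: Eb–G–B–Db.
That puts G below Db.
G up to Db is 6 semitones, a half step narrower than a perfect fifth, so the interval is diminished.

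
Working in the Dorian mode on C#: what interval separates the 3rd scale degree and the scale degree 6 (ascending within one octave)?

Spelling the Dorian mode on C#: C# D# E F# G# A# B.
That puts E below A#.
From E to A#: 6 semitones over a fourth = augmented.

augmented fourth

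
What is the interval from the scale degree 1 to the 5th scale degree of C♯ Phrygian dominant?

perfect fifth

Spelling C♯ Phrygian dominant: C♯ D E♯ F♯ G♯ A B.
The scale degree 1 is C♯ and the 5th degree is G♯.
From C♯ to G♯ is 7 semitones, exactly the perfect fifth.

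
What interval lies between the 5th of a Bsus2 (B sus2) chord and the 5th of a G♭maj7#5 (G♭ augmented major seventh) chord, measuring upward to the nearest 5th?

Bsus2 (B sus2) has F♯ as its 5th, and G♭maj7#5 (G♭ augmented major seventh) has D as its 5th.
From F♯ to D: 8 semitones over a sixth = minor.

minor sixth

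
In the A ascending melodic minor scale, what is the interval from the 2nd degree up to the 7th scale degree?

Spelling the A ascending melodic minor scale: A B C D E F# G#.
So we need the interval from B up to G#.
B up to G# spans 6 letter names and 9 semitones — a major sixth.

major 6th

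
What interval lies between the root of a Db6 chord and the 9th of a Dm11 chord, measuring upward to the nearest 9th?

Db6 has Db as its root, and Dm11 has E as its 9th.
From Db to E: 3 semitones over a second = augmented.

augmented second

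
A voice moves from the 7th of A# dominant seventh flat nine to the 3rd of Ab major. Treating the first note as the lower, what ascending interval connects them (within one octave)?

d4

The 7th of A# dominant seventh flat nine is G#; the 3rd of Ab major is C.
4 letter names make it a fourth; at 4 semitones (a half step narrower than perfect) the quality is diminished.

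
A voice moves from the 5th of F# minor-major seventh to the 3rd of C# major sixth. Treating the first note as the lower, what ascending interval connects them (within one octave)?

The 5th of F# minor-major seventh is C#; the 3rd of C# major sixth is E#.
From C# to E# is 4 semitones, exactly the major third.

major third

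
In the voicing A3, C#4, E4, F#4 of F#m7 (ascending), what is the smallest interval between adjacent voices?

M2

Adjacent intervals: A3→C#4 = major third; C#4→E4 = minor third; E4→F#4 = major second.
The smallest is E4 to F#4, a major second (2 semitones).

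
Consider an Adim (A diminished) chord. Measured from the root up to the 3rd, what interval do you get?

minor third

Adim (A diminished) is spelled A, C, Eb.
Root = A; 3rd = C.
3 letter names make it a third; at 3 semitones (a half step narrower than major) the quality is minor.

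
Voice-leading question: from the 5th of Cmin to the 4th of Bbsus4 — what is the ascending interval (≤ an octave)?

minor sixth

Cmin has G as its 5th, and Bbsus4 has Eb as its 4th.
G up to Eb is 8 semitones, a half step narrower than a major sixth, so the interval is minor.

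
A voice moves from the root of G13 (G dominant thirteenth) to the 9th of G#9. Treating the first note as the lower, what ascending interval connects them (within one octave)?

The root of G13 (G dominant thirteenth) is G; the 9th of G#9 is A#.
G up to A# is 3 semitones, a half step wider than a major second, so the interval is augmented.

augmented 2nd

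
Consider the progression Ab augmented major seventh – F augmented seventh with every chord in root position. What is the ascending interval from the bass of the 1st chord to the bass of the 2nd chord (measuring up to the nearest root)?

major 6th

The roots are Ab and F.
Ab up to F spans 6 letter names and 9 semitones — a major sixth.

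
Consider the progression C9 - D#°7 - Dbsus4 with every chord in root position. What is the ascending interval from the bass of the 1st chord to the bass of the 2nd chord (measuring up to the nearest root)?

The roots are C and D#.
From C to D#: 3 semitones over a second = augmented.

augmented second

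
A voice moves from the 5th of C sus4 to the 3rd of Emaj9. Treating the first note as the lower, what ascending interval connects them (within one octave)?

C sus4 has G as its 5th, and Emaj9 has G# as its 3rd.
G up to G# is 1 semitone, a half step wider than a perfect unison, so the interval is augmented.

augmented 1st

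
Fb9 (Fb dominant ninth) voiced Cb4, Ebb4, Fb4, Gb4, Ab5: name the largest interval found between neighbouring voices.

Adjacent intervals: Cb4→Ebb4 = minor third; Ebb4→Fb4 = major second; Fb4→Gb4 = major second; Gb4→Ab5 = major ninth.
The largest is Gb4 to Ab5, a major ninth (14 semitones).

major 9th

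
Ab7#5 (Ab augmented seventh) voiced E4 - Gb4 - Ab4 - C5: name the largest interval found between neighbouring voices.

major third

Adjacent intervals: E4→Gb4 = diminished third; Gb4→Ab4 = major second; Ab4→C5 = major third.
The largest is Ab4 to C5, a major third (4 semitones).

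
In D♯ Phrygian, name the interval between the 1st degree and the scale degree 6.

minor sixth

D♯ phrygian: D♯ E F♯ G♯ A♯ B C♯.
1st degree = D♯; scale degree 6 = B.
6 letter names make it a sixth; at 8 semitones (a half step narrower than major) the quality is minor.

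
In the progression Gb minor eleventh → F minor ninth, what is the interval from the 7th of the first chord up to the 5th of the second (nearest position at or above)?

augmented fifth

The 7th of Gb minor eleventh is Fb; the 5th of F minor ninth is C.
5 letter names make it a fifth; at 8 semitones (a half step wider than perfect) the quality is augmented.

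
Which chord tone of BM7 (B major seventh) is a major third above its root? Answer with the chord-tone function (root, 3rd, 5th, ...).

3rd

Spelling the chord: B–D#–F#–A#.
The root is B. A major third above B is D#.
D# is the chord's 3rd.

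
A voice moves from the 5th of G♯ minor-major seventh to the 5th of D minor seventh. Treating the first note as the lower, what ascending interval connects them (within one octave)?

The 5th of G♯ minor-major seventh is D♯; the 5th of D minor seventh is A.
5 letter names make it a fifth; at 6 semitones (a half step narrower than perfect) the quality is diminished.

diminished fifth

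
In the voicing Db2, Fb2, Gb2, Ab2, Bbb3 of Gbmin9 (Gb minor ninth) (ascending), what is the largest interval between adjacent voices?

Adjacent intervals: Db2→Fb2 = minor third; Fb2→Gb2 = major second; Gb2→Ab2 = major second; Ab2→Bbb3 = minor ninth.
The largest is Ab2 to Bbb3, a minor ninth (13 semitones).

minor ninth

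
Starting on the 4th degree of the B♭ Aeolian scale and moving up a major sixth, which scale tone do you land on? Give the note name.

C

The scale is B♭ C D♭ E♭ F G♭ A♭.
The 4th degree is E♭; a major sixth above that is C — scale degree 2.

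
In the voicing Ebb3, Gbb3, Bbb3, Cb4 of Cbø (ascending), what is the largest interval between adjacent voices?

M3

Adjacent intervals: Ebb3→Gbb3 = minor third; Gbb3→Bbb3 = major third; Bbb3→Cb4 = major second.
The largest is Gbb3 to Bbb3, a major third (4 semitones).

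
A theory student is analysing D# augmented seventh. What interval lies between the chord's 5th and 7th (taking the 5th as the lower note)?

D# augmented seventh: D#-F##-A##-C#.
The 5th is A## and the 7th is C#.
3 letter names make it a third; at 2 semitones (a whole step narrower than major) the quality is diminished.

diminished 3rd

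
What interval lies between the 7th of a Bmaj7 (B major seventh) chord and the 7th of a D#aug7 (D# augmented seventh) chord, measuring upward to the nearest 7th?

The 7th of Bmaj7 (B major seventh) is A#; the 7th of D#aug7 (D# augmented seventh) is C#.
From A# to C#: 3 semitones over a third = minor.

minor third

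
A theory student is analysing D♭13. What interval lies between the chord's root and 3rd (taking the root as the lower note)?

major third

D♭ dominant thirteenth: D♭-F-A♭-C♭-E♭-B♭.
So we need the interval from D♭ up to F.
D♭ up to F spans 3 letter names and 4 semitones — a major third.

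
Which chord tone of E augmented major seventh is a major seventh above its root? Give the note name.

The chord tones of E+maj7 (E augmented major seventh) are E G# B# D#.
The root is E. A major seventh above E is D#.
D# is the chord's 7th.

D#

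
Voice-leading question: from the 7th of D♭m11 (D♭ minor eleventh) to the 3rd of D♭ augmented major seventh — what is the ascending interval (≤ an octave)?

A4

The 7th of D♭m11 (D♭ minor eleventh) is C♭; the 3rd of D♭ augmented major seventh is F.
C♭ up to F is 6 semitones, a half step wider than a perfect fourth, so the interval is augmented.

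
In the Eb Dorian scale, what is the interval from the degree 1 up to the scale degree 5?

The scale runs Eb F Gb Ab Bb C Db.
Degree 1 = Eb; 5th degree = Bb.
From Eb to Bb is 7 semitones, exactly the perfect fifth.

perfect fifth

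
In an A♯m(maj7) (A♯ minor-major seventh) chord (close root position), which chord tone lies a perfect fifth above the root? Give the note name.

E#

A♯ minor-major seventh is spelled A♯ C♯ E♯ G𝄪.
The root is A♯. A perfect fifth above A♯ is E♯.
E♯ is the chord's 5th.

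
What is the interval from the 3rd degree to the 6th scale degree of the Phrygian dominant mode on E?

diminished 4th

E phrygian dominant: E F G# A B C D.
That puts G# below C.
4 letter names make it a fourth; at 4 semitones (a half step narrower than perfect) the quality is diminished.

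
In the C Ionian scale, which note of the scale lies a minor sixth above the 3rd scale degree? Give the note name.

C

The scale is C D E F G A B.
The 3rd scale degree is E; a minor sixth above that is C — scale degree 1.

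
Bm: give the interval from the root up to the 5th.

perfect fifth

Spelling the chord: B–D–F♯.
That puts B below F♯.
From B to F♯ is 7 semitones, exactly the perfect fifth.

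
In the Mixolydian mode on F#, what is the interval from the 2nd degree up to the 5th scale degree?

perfect 4th

The scale runs F# G# A# B C# D# E.
So we need the interval from G# up to C#.
G# up to C# spans 4 letter names and 5 semitones — a perfect fourth.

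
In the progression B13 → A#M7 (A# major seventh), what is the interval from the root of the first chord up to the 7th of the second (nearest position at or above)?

The root of B13 is B; the 7th of A#M7 (A# major seventh) is G##.
6 letter names make it a sixth; at 10 semitones (a half step wider than major) the quality is augmented.

augmented sixth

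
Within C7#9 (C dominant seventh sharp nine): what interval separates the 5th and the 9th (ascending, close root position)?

Spelling the chord: C E G Bb D#.
That puts G below D#.
5 letter names make it a fifth; at 8 semitones (a half step wider than perfect) the quality is augmented.

augmented 5th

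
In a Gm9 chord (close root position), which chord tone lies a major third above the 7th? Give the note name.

A

Gm9 is spelled G-B♭-D-F-A.
The 7th is F. A major third above F is A.
A is the chord's 9th.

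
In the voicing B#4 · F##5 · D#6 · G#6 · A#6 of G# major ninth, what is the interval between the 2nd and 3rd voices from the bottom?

Those voices are F##5 and D#6.
F## up to D# is 8 semitones, a half step narrower than a major sixth, so the interval is minor.

minor sixth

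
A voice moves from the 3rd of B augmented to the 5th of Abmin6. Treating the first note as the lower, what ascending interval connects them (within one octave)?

B augmented has D# as its 3rd, and Abmin6 has Eb as its 5th.
2 letter names make it a second; at 0 semitones (a whole step narrower than major) the quality is diminished.

diminished second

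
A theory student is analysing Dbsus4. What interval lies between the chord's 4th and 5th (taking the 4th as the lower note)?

major second

Dbsus4 (Db sus4) is spelled Db–Gb–Ab.
4th = Gb; 5th = Ab.
From Gb to Ab is 2 semitones, exactly the major second.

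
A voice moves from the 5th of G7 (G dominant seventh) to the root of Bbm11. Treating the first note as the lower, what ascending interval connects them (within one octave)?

minor sixth

The 5th of G7 (G dominant seventh) is D; the root of Bbm11 is Bb.
6 letter names make it a sixth; at 8 semitones (a half step narrower than major) the quality is minor.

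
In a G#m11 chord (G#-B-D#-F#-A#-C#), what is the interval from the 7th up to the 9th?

The 7th is F# and the 9th is A#.
Counting 3 letters and 4 half steps from F# gives a major third.

major 3rd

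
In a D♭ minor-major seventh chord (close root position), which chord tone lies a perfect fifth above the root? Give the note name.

Ab

D♭mM7 (D♭ minor-major seventh): D♭–F♭–A♭–C.
The root is D♭. A perfect fifth above D♭ is A♭.
A♭ is the chord's 5th.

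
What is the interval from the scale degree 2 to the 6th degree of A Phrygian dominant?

A phrygian dominant: A Bb C# D E F G.
The scale degree 2 is Bb and the scale degree 6 is F.
Counting 5 letters and 7 half steps from Bb gives a perfect fifth.

perfect fifth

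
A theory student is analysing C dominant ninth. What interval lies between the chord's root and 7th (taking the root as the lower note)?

minor 7th

Spelling the chord: C, E, G, B♭, D.
The root is C and the 7th is B♭.
7 letter names make it a seventh; at 10 semitones (a half step narrower than major) the quality is minor.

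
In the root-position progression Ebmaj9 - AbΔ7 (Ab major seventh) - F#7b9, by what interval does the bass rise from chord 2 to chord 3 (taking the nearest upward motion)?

augmented sixth

The roots are Ab and F#.
From Ab to F#: 10 semitones over a sixth = augmented.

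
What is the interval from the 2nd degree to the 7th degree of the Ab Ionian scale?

Spelling the Ab Ionian scale: Ab Bb C Db Eb F G.
So we need the interval from Bb up to G.
From Bb to G is 9 semitones, exactly the major sixth.

major 6th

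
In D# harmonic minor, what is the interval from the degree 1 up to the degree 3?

minor 3rd

The scale runs D# E# F# G# A# B C##.
So we need the interval from D# up to F#.
3 letter names make it a third; at 3 semitones (a half step narrower than major) the quality is minor.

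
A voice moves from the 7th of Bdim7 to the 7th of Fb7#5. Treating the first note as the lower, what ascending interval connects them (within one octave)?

Bdim7 has Ab as its 7th, and Fb7#5 has Ebb as its 7th.
Ab up to Ebb is 6 semitones, a half step narrower than a perfect fifth, so the interval is diminished.

diminished fifth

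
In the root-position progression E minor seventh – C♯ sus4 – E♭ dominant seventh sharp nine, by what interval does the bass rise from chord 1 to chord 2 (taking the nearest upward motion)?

The roots are E and C♯.
From E to C♯ is 9 semitones, exactly the major sixth.

major sixth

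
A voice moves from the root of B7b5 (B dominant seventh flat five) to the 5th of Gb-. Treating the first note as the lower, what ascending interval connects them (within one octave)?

d3

The root of B7b5 (B dominant seventh flat five) is B; the 5th of Gb- is Db.
3 letter names make it a third; at 2 semitones (a whole step narrower than major) the quality is diminished.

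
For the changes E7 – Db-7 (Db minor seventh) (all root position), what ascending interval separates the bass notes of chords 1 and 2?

d7

The roots are E and Db.
E up to Db is 9 semitones, a whole step narrower than a major seventh, so the interval is diminished.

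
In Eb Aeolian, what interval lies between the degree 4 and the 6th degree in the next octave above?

minor tenth

Spelling Eb Aeolian: Eb F Gb Ab Bb Cb Db.
So we need the interval from Ab up to Cb.
10 letter names make it a tenth; at 15 semitones (a half step narrower than major) the quality is minor.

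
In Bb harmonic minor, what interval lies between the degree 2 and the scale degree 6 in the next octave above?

diminished twelfth

Bb harmonic minor: Bb C Db Eb F Gb A.
So we need the interval from C up to Gb.
C up to Gb is 18 semitones, a half step narrower than a perfect twelfth, so the interval is diminished.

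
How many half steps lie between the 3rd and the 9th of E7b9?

9

The chord tones of E7b9 are E–G#–B–D–F.
G# to F is a diminished seventh: 9 semitones.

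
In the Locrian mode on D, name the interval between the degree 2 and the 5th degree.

perfect fourth

D locrian: D Eb F G Ab Bb C.
Degree 2 = Eb; scale degree 5 = Ab.
Eb up to Ab spans 4 letter names and 5 semitones — a perfect fourth.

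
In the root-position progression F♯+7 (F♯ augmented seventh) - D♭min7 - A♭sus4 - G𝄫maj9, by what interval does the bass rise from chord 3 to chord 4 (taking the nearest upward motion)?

diminished seventh

The roots are A♭ and G𝄫.
From A♭ to G𝄫: 9 semitones over a seventh = diminished.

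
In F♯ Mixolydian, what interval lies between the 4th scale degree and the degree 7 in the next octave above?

Spelling F♯ Mixolydian: F♯ G♯ A♯ B C♯ D♯ E.
The 4th scale degree is B and the degree 7 (up an octave) is E.
B up to E spans 11 letter names and 17 semitones — a perfect eleventh.

perfect eleventh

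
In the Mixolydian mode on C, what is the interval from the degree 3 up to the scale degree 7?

diminished 5th

The scale runs C D E F G A Bb.
Degree 3 = E; 7th scale degree = Bb.
From E to Bb: 6 semitones over a fifth = diminished.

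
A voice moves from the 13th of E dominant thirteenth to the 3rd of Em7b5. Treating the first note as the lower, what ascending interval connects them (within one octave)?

The 13th of E dominant thirteenth is C#; the 3rd of Em7b5 is G.
From C# to G: 6 semitones over a fifth = diminished.

diminished 5th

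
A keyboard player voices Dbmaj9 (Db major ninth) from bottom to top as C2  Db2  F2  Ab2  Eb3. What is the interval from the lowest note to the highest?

m10

The outer voices are C2 and Eb3.
From C to Eb: 15 semitones over a tenth = minor.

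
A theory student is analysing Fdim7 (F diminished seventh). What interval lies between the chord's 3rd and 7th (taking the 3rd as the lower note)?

diminished fifth

Fdim7 is spelled F Ab Cb Ebb.
That puts Ab below Ebb.
5 letter names make it a fifth; at 6 semitones (a half step narrower than perfect) the quality is diminished.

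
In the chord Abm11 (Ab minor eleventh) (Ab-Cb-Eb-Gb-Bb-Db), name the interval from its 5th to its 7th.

So we need the interval from Eb up to Gb.
3 letter names make it a third; at 3 semitones (a half step narrower than major) the quality is minor.

minor 3rd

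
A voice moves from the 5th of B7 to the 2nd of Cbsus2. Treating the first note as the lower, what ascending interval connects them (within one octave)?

diminished 6th

B7 has F# as its 5th, and Cbsus2 has Db as its 2nd.
F# up to Db is 7 semitones, a whole step narrower than a major sixth, so the interval is diminished.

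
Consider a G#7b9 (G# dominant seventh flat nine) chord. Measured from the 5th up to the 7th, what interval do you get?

minor third

G# dominant seventh flat nine: G# B# D# F# A.
The 5th is D# and the 7th is F#.
D# up to F# is 3 semitones, a half step narrower than a major third, so the interval is minor.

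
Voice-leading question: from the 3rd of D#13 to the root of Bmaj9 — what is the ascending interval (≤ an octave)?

d4

The 3rd of D#13 is F##; the root of Bmaj9 is B.
From F## to B: 4 semitones over a fourth = diminished.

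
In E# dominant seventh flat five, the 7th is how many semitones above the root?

10

The chord tones of E#7b5 are E# G## B D#.
E# to D# is a minor seventh: 10 semitones.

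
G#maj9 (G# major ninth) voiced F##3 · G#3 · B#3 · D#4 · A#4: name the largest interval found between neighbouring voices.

perfect 5th

Adjacent intervals: F##3→G#3 = minor second; G#3→B#3 = major third; B#3→D#4 = minor third; D#4→A#4 = perfect fifth.
The largest is D#4 to A#4, a perfect fifth (7 semitones).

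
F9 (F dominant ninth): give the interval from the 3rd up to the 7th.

d5

F dominant ninth is spelled F–A–C–Eb–G.
That puts A below Eb.
From A to Eb: 6 semitones over a fifth = diminished.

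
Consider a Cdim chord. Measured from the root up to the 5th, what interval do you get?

Cdim is spelled C, Eb, Gb.
The root is C and the 5th is Gb.
C up to Gb is 6 semitones, a half step narrower than a perfect fifth, so the interval is diminished.

diminished fifth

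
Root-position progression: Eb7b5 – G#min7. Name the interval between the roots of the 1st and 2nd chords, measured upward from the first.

The roots are Eb and G#.
Eb up to G# is 5 semitones, a half step wider than a major third, so the interval is augmented.

augmented 3rd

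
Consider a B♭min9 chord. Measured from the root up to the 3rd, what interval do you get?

Spelling the chord: B♭-D♭-F-A♭-C.
The root is B♭ and the 3rd is D♭.
B♭ up to D♭ is 3 semitones, a half step narrower than a major third, so the interval is minor.

m3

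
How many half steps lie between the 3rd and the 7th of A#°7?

A# diminished seventh: A#, C#, E, G.
C# to G is a diminished fifth: 6 semitones.

6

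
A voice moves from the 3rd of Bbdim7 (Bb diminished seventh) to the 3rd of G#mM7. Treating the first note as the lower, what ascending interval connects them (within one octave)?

The 3rd of Bbdim7 (Bb diminished seventh) is Db; the 3rd of G#mM7 is B.
From Db to B: 10 semitones over a sixth = augmented.

augmented sixth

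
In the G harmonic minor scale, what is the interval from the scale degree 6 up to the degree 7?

augmented 2nd

Spelling the G harmonic minor scale: G A B♭ C D E♭ F♯.
So we need the interval from E♭ up to F♯.
E♭ up to F♯ is 3 semitones, a half step wider than a major second, so the interval is augmented.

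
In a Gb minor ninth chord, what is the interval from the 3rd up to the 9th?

major seventh

The chord tones of Gbm9 are Gb–Bbb–Db–Fb–Ab.
The 3rd is Bbb and the 9th is Ab.
Counting 7 letters and 11 half steps from Bbb gives a major seventh.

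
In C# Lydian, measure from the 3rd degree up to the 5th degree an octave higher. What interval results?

minor tenth

Spelling C# Lydian: C# D# E# F## G# A# B#.
3rd degree = E#; 5th scale degree (up an octave) = G#.
E# up to G# is 15 semitones, a half step narrower than a major tenth, so the interval is minor.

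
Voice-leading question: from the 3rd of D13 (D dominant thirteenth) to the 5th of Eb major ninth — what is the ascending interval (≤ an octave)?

The 3rd of D13 (D dominant thirteenth) is F#; the 5th of Eb major ninth is Bb.
4 letter names make it a fourth; at 4 semitones (a half step narrower than perfect) the quality is diminished.

diminished 4th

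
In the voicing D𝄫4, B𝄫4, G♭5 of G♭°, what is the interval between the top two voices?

Those voices are B𝄫4 and G♭5.
From B𝄫 to G♭ is 9 semitones, exactly the major sixth.

major 6th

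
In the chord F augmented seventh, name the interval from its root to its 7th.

minor seventh

F+7 (F augmented seventh) is spelled F–A–C#–Eb.
So we need the interval from F up to Eb.
F up to Eb is 10 semitones, a half step narrower than a major seventh, so the interval is minor.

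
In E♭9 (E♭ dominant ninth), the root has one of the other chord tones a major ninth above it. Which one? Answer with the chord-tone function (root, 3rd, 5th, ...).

E♭ dominant ninth is spelled E♭, G, B♭, D♭, F.
The root is E♭. A major ninth above E♭ is F.
F is the chord's 9th.

9th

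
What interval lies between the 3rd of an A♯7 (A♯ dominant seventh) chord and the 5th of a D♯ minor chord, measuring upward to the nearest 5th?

The 3rd of A♯7 (A♯ dominant seventh) is C𝄪; the 5th of D♯ minor is A♯.
6 letter names make it a sixth; at 8 semitones (a half step narrower than major) the quality is minor.

minor sixth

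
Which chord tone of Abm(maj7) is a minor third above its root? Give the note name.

Cb

AbmM7: Ab Cb Eb G.
The root is Ab. A minor third above Ab is Cb.
Cb is the chord's 3rd.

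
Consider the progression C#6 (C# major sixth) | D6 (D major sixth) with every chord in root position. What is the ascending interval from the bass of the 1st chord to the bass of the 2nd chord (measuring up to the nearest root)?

minor second

The roots are C# and D.
C# up to D is 1 semitone, a half step narrower than a major second, so the interval is minor.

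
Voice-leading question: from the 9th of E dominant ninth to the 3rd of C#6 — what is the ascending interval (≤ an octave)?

E dominant ninth has F# as its 9th, and C#6 has E# as its 3rd.
From F# to E# is 11 semitones, exactly the major seventh.

major 7th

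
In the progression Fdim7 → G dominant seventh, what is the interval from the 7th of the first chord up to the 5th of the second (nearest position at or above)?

A7

The 7th of Fdim7 is E𝄫; the 5th of G dominant seventh is D.
E𝄫 up to D is 12 semitones, a half step wider than a major seventh, so the interval is augmented.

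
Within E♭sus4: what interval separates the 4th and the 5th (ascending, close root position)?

E♭sus4 (E♭ sus4) is spelled E♭–A♭–B♭.
That puts A♭ below B♭.
Counting 2 letters and 2 half steps from A♭ gives a major second.

major 2nd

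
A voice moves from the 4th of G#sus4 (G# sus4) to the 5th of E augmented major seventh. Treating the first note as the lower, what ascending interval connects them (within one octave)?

The 4th of G#sus4 (G# sus4) is C#; the 5th of E augmented major seventh is B#.
From C# to B# is 11 semitones, exactly the major seventh.

major 7th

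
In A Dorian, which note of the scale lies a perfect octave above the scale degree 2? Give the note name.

The scale is A B C D E F# G.
The scale degree 2 is B; a perfect octave above that is B — scale degree 2.

B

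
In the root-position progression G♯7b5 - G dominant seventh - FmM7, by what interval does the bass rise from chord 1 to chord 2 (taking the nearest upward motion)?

d8

The roots are G♯ and G.
G♯ up to G is 11 semitones, a half step narrower than a perfect octave, so the interval is diminished.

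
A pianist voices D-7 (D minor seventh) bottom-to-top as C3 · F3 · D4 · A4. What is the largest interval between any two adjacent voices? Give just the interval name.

Adjacent intervals: C3→F3 = perfect fourth; F3→D4 = major sixth; D4→A4 = perfect fifth.
The largest is F3 to D4, a major sixth (9 semitones).

major sixth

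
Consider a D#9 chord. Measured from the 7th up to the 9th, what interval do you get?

major 3rd

Spelling the chord: D#–F##–A#–C#–E#.
That puts C# below E#.
C# up to E# spans 3 letter names and 4 semitones — a major third.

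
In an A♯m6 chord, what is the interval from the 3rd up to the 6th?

A♯ minor sixth: A♯, C♯, E♯, F𝄪.
The 3rd is C♯ and the 6th is F𝄪.
4 letter names make it a fourth; at 6 semitones (a half step wider than perfect) the quality is augmented.

augmented 4th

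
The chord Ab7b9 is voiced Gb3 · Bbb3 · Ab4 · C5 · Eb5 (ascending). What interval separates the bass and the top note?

major thirteenth

The outer voices are Gb3 and Eb5.
Counting 13 letters and 21 half steps from Gb gives a major thirteenth.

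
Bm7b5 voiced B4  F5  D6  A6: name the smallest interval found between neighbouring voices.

diminished fifth

Adjacent intervals: B4→F5 = diminished fifth; F5→D6 = major sixth; D6→A6 = perfect fifth.
The smallest is B4 to F5, a diminished fifth (6 semitones).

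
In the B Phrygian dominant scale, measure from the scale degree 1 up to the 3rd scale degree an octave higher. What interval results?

major tenth

The scale runs B C D# E F# G A.
Scale degree 1 = B; scale degree 3 (up an octave) = D#.
B up to D# spans 10 letter names and 16 semitones — a major tenth.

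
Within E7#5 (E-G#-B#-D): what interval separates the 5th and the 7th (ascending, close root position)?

diminished third

That puts B# below D.
B# up to D is 2 semitones, a whole step narrower than a major third, so the interval is diminished.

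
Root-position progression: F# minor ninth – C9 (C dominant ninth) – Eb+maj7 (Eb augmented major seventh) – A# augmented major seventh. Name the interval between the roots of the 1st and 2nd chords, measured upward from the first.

The roots are F# and C.
F# up to C is 6 semitones, a half step narrower than a perfect fifth, so the interval is diminished.

diminished fifth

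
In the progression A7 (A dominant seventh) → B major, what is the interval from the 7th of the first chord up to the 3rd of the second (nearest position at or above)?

A5

A7 (A dominant seventh) has G as its 7th, and B major has D♯ as its 3rd.
5 letter names make it a fifth; at 8 semitones (a half step wider than perfect) the quality is augmented.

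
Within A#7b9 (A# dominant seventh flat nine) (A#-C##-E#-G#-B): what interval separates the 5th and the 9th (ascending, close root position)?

diminished 5th

The 5th is E# and the 9th is B.
E# up to B is 6 semitones, a half step narrower than a perfect fifth, so the interval is diminished.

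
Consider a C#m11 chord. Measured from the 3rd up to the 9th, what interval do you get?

C#m11 (C# minor eleventh) is spelled C#-E-G#-B-D#-F#.
So we need the interval from E up to D#.
Counting 7 letters and 11 half steps from E gives a major seventh.

major seventh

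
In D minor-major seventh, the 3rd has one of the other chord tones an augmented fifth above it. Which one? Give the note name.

Spelling the chord: D, F, A, C♯.
The 3rd is F. An augmented fifth above F is C♯.
C♯ is the chord's 7th.

C#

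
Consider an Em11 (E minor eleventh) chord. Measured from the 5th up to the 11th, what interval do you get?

Spelling the chord: E-G-B-D-F#-A.
So we need the interval from B up to A.
From B to A: 10 semitones over a seventh = minor.

minor 7th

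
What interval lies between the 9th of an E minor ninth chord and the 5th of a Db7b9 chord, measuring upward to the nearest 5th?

E minor ninth has F# as its 9th, and Db7b9 has Ab as its 5th.
3 letter names make it a third; at 2 semitones (a whole step narrower than major) the quality is diminished.

diminished 3rd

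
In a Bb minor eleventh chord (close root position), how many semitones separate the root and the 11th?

17

Bb minor eleventh is spelled Bb Db F Ab C Eb.
Bb to Eb is a perfect eleventh: 17 semitones.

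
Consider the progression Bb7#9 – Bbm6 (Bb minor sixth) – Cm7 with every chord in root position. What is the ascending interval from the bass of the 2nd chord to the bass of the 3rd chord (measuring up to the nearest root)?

The roots are Bb and C.
Counting 2 letters and 2 half steps from Bb gives a major second.

major 2nd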